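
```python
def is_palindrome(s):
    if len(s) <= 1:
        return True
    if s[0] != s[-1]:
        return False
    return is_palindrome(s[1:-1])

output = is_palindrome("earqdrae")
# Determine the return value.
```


is_palindrome("earqdrae")
"earqdrae": s[0]='e' == s[-1]='e' -> is_palindrome("arqdra")
"arqdra": s[0]='a' == s[-1]='a' -> is_palindrome("rqdr")
"rqdr": s[0]='r' == s[-1]='r' -> is_palindrome("qd")
"qd": s[0]='q' != s[-1]='d' -> False
= False


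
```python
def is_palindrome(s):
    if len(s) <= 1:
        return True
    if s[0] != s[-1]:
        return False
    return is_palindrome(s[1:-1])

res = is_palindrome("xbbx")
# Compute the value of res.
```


is_palindrome("xbbx")
"xbbx": s[0]='x' == s[-1]='x' -> is_palindrome("bb")
"bb": s[0]='b' == s[-1]='b' -> is_palindrome("")
"": len <= 1 -> True
= True


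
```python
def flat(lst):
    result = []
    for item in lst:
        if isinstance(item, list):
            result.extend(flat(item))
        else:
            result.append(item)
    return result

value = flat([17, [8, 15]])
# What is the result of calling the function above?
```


flat([17, [8, 15]])
Processing each element:
  17 is not a list -> append 17
  [8, 15] is a list -> flat recursively -> [8, 15]
= [17, 8, 15]


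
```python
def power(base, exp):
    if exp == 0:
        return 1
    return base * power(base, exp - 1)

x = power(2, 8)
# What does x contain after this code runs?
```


power(2, 8)
= 2 * power(2, 7)
= 2 * 2 * power(2, 6)
= 2 * 2 * 2 * power(2, 5)
= 2 * 2 * 2 * 2 * power(2, 4)
= 2 * 2 * 2 * 2 * 2 * power(2, 3)
= 2 * 2 * 2 * 2 * 2 * 2 * power(2, 2)
= 2 * 2 * 2 * 2 * 2 * 2 * 2 * power(2, 1)
= 2 * 2 * 2 * 2 * 2 * 2 * 2 * 2 * power(2, 0)
= 2 * 2 * 2 * 2 * 2 * 2 * 2 * 2 * 1
= 256


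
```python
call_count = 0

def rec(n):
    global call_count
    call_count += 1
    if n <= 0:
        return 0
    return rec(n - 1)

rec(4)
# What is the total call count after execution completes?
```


rec(4) calls rec(3) calls ... calls rec(0)
Total calls: 4 + 1 (for base case) = 5


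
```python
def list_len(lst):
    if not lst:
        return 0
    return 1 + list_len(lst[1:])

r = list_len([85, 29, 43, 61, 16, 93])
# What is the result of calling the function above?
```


list_len([85, 29, 43, 61, 16, 93])
= 1 + list_len([29, 43, 61, 16, 93])
= 1 + 1 + list_len([43, 61, 16, 93])
= 1 + 1 + 1 + list_len([61, 16, 93])
= 1 + 1 + 1 + 1 + list_len([16, 93])
= 1 + 1 + 1 + 1 + 1 + list_len([93])
= 1 + 1 + 1 + 1 + 1 + 1 + list_len([])
= 1 + 1 + 1 + 1 + 1 + 1 + 0
= 6


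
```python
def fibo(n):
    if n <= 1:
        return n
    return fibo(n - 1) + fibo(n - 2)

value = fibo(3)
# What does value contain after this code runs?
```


fibo(3)
= fibo(2) + fibo(1)
Computing bottom-up: fibo(0)=0, fibo(1)=1, fibo(2)=1, fibo(3)=2
= 2


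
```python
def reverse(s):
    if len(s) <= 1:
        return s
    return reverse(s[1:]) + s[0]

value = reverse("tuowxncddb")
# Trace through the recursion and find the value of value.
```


reverse("tuowxncddb")
= reverse("uowxncddb") + "t"
= reverse("owxncddb") + "u" + "t"
= reverse("wxncddb") + "o" + "u" + "t"
= reverse("xncddb") + "w" + "o" + "u" + "t"
= reverse("ncddb") + "x" + "w" + "o" + "u" + "t"
= reverse("cddb") + "n" + "x" + "w" + "o" + "u" + "t"
= reverse("ddb") + "c" + "n" + "x" + "w" + "o" + "u" + "t"
= reverse("db") + "d" + "c" + "n" + "x" + "w" + "o" + "u" + "t"
= reverse("b") + "d" + "d" + "c" + "n" + "x" + "w" + "o" + "u" + "t"
= "b" + "d" + "d" + "c" + "n" + "x" + "w" + "o" + "u" + "t"
= "bddcnxwout"


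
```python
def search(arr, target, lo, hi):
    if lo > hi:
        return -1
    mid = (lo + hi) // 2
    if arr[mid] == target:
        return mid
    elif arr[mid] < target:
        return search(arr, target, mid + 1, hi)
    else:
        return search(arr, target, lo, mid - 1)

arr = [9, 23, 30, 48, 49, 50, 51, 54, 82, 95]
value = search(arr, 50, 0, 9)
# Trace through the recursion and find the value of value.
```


search(arr, 50, 0, 9)
lo=0, hi=9, mid=4, arr[mid]=49
49 < 50, search right half
lo=5, hi=9, mid=7, arr[mid]=54
54 > 50, search left half
lo=5, hi=6, mid=5, arr[mid]=50
arr[5] == 50, found at index 5
= 5


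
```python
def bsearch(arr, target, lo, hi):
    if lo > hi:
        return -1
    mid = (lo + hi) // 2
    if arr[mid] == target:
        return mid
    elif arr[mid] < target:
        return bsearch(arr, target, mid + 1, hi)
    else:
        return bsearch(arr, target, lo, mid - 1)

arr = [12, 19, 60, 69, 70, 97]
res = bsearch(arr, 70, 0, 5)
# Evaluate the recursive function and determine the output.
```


bsearch(arr, 70, 0, 5)
lo=0, hi=5, mid=2, arr[mid]=60
60 < 70, search right half
lo=3, hi=5, mid=4, arr[mid]=70
arr[4] == 70, found at index 4
= 4


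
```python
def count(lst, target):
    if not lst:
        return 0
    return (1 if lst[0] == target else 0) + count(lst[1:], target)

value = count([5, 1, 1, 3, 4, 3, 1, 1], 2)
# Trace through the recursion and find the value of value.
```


count([5, 1, 1, 3, 4, 3, 1, 1], 2)
lst[0]=5 != 2: 0 + count([1, 1, 3, 4, 3, 1, 1], 2)
lst[0]=1 != 2: 0 + count([1, 3, 4, 3, 1, 1], 2)
lst[0]=1 != 2: 0 + count([3, 4, 3, 1, 1], 2)
lst[0]=3 != 2: 0 + count([4, 3, 1, 1], 2)
lst[0]=4 != 2: 0 + count([3, 1, 1], 2)
lst[0]=3 != 2: 0 + count([1, 1], 2)
lst[0]=1 != 2: 0 + count([1], 2)
lst[0]=1 != 2: 0 + count([], 2)
= 0


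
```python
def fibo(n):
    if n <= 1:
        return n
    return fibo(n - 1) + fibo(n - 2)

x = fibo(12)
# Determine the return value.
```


fibo(12)
= fibo(11) + fibo(10)
= (fibo(10) + fibo(9)) + fibo(10)
Computing bottom-up: fibo(0)=0, fibo(1)=1, fibo(2)=1, fibo(3)=2, fibo(4)=3, fibo(5)=5, fibo(6)=8, fibo(7)=13, fibo(8)=21, fibo(9)=34, fibo(10)=55, fibo(11)=89, fibo(12)=144
= 144


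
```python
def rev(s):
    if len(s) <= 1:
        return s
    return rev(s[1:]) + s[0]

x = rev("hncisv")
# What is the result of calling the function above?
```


rev("hncisv")
= rev("ncisv") + "h"
= rev("cisv") + "n" + "h"
= rev("isv") + "c" + "n" + "h"
= rev("sv") + "i" + "c" + "n" + "h"
= rev("v") + "s" + "i" + "c" + "n" + "h"
= "v" + "s" + "i" + "c" + "n" + "h"
= "vsicnh"


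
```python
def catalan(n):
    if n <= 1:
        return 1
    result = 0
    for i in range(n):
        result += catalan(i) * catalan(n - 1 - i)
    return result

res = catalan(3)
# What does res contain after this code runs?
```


catalan(3)
= sum of catalan(i) * catalan(3-1-i) for i in 0..2
First compute sub-values bottom-up:
  catalan(0) = 1, catalan(1) = 1
  catalan(2) = 1*1 + 1*1 = 2
Now catalan(3):
  catalan(0)*catalan(2) = 1*2 = 2
  catalan(1)*catalan(1) = 1*1 = 1
  catalan(2)*catalan(0) = 2*1 = 2
= 2 + 1 + 2
= 5


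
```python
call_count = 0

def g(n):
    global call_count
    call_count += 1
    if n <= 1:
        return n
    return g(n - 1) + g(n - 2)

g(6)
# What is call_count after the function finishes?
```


g(6) calls g(5) and g(4); each non-base call branches into two more.
Let C(k) = total number of calls made by g(k), including the call to g(k) itself.
Base cases: C(0) = 1, C(1) = 1
Recurrence: C(k) = 1 + C(k-1) + C(k-2)
  C(2) = 1 + C(1) + C(0) = 1 + 1 + 1 = 3
  C(3) = 1 + C(2) + C(1) = 1 + 3 + 1 = 5
  C(4) = 1 + C(3) + C(2) = 1 + 5 + 3 = 9
  C(5) = 1 + C(4) + C(3) = 1 + 9 + 5 = 15
  C(6) = 1 + C(5) + C(4) = 1 + 15 + 9 = 25
Total calls = C(6) = 25


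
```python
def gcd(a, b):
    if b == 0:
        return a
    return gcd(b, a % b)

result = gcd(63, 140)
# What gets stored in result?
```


gcd(63, 140)
= gcd(140, 63 % 140) = gcd(140, 63)
= gcd(63, 140 % 63) = gcd(63, 14)
= gcd(14, 63 % 14) = gcd(14, 7)
= gcd(7, 14 % 7) = gcd(7, 0)
b == 0, return a = 7


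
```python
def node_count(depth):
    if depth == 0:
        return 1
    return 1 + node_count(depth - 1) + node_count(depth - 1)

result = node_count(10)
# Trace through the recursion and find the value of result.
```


node_count(10)
= 1 + node_count(9) + node_count(9)
= 1 + 2 * node_count(9)
node_count(k) = 2^(k+1) - 1
node_count(0) = 1
node_count(1) = 3
node_count(2) = 7
node_count(3) = 15
node_count(4) = 31
node_count(10) = 2^11 - 1 = 2047


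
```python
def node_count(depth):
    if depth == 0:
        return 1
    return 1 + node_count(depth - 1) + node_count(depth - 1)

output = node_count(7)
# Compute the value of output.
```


node_count(7)
= 1 + node_count(6) + node_count(6)
= 1 + 2 * node_count(6)
node_count(k) = 2^(k+1) - 1
node_count(0) = 1
node_count(1) = 3
node_count(2) = 7
node_count(3) = 15
node_count(4) = 31
node_count(7) = 2^8 - 1 = 255


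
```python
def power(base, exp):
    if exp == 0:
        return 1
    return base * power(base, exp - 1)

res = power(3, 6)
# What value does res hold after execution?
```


power(3, 6)
= 3 * power(3, 5)
= 3 * 3 * power(3, 4)
= 3 * 3 * 3 * power(3, 3)
= 3 * 3 * 3 * 3 * power(3, 2)
= 3 * 3 * 3 * 3 * 3 * power(3, 1)
= 3 * 3 * 3 * 3 * 3 * 3 * power(3, 0)
= 3 * 3 * 3 * 3 * 3 * 3 * 1
= 729


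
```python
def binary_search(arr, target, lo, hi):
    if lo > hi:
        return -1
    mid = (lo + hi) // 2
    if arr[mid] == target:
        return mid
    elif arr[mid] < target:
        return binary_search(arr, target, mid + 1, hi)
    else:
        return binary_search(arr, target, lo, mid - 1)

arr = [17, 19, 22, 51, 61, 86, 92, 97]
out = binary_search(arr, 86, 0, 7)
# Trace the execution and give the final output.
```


binary_search(arr, 86, 0, 7)
lo=0, hi=7, mid=3, arr[mid]=51
51 < 86, search right half
lo=4, hi=7, mid=5, arr[mid]=86
arr[5] == 86, found at index 5
= 5


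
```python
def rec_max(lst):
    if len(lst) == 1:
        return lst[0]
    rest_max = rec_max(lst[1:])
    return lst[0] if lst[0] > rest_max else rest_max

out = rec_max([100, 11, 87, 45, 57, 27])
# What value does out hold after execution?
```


rec_max([100, 11, 87, 45, 57, 27])
= compare 100 with rec_max([11, 87, 45, 57, 27])
= compare 11 with rec_max([87, 45, 57, 27])
= compare 87 with rec_max([45, 57, 27])
= compare 45 with rec_max([57, 27])
= compare 57 with rec_max([27])
Base: rec_max([27]) = 27
compare 57 with 27: max = 57
compare 45 with 57: max = 57
compare 87 with 57: max = 87
compare 11 with 87: max = 87
compare 100 with 87: max = 100
= 100


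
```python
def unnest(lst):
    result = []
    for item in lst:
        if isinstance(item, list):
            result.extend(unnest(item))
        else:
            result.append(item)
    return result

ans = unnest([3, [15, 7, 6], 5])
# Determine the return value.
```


unnest([3, [15, 7, 6], 5])
Processing each element:
  3 is not a list -> append 3
  [15, 7, 6] is a list -> unnest recursively -> [15, 7, 6]
  5 is not a list -> append 5
= [3, 15, 7, 6, 5]


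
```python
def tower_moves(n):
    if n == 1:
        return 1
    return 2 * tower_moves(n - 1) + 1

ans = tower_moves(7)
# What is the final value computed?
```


tower_moves(7)
= 2 * tower_moves(6) + 1
= 2 * (2 * tower_moves(5) + 1) + 1
= 2 * (2 * (2 * tower_moves(4) + 1) + 1) + 1
= 2 * (2 * (2 * (2 * tower_moves(3) + 1) + 1) + 1) + 1
= 2 * (2 * (2 * (2 * (2 * tower_moves(2) + 1) + 1) + 1) + 1) + 1
= 2 * (2 * (2 * (2 * (2 * (2 * tower_moves(1) + 1) + 1) + 1) + 1) + 1) + 1
Now compute bottom-up:
tower_moves(1) = 1
tower_moves(2) = 2 * 1 + 1 = 3
tower_moves(3) = 2 * 3 + 1 = 7
tower_moves(4) = 2 * 7 + 1 = 15
tower_moves(5) = 2 * 15 + 1 = 31
tower_moves(6) = 2 * 31 + 1 = 63
tower_moves(7) = 2 * 63 + 1 = 127
= 127


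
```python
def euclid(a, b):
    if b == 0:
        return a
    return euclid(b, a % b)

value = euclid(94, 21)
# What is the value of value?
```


euclid(94, 21)
= euclid(21, 94 % 21) = euclid(21, 10)
= euclid(10, 21 % 10) = euclid(10, 1)
= euclid(1, 10 % 1) = euclid(1, 0)
b == 0, return a = 1


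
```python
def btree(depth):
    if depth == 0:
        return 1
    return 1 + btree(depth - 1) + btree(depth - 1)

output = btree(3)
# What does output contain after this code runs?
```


btree(3)
= 1 + btree(2) + btree(2)
= 1 + 2 * btree(2)
btree(k) = 2^(k+1) - 1
btree(0) = 1
btree(1) = 3
btree(2) = 7
btree(3) = 15
btree(3) = 2^4 - 1 = 15


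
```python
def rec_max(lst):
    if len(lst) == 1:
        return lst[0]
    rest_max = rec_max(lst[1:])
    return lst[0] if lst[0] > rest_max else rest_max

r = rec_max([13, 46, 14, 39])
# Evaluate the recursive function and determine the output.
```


rec_max([13, 46, 14, 39])
= compare 13 with rec_max([46, 14, 39])
= compare 46 with rec_max([14, 39])
= compare 14 with rec_max([39])
Base: rec_max([39]) = 39
compare 14 with 39: max = 39
compare 46 with 39: max = 46
compare 13 with 46: max = 46
= 46


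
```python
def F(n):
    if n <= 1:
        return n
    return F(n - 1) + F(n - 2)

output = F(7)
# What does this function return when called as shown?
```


F(7)
= F(6) + F(5)
= (F(5) + F(4)) + F(5)
Computing bottom-up: F(0)=0, F(1)=1, F(2)=1, F(3)=2, F(4)=3, F(5)=5, F(6)=8, F(7)=13
= 13


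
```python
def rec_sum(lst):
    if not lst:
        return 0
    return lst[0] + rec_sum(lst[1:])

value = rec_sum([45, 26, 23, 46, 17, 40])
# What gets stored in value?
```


rec_sum([45, 26, 23, 46, 17, 40])
= 45 + rec_sum([26, 23, 46, 17, 40])
= 45 + 26 + rec_sum([23, 46, 17, 40])
= 45 + 26 + 23 + rec_sum([46, 17, 40])
= 45 + 26 + 23 + 46 + rec_sum([17, 40])
= 45 + 26 + 23 + 46 + 17 + rec_sum([40])
= 45 + 26 + 23 + 46 + 17 + 40 + rec_sum([])
= 45 + 26 + 23 + 46 + 17 + 40 + 0
= 197


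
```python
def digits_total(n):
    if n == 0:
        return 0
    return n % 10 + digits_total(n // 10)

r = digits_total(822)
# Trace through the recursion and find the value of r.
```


digits_total(822)
= 2 + digits_total(82)
= 2 + 2 + digits_total(8)
= 2 + 2 + 8 + digits_total(0)
= 2 + 2 + 8 + 0
= 12


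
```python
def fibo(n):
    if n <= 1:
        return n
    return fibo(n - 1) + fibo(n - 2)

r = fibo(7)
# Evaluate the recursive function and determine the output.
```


fibo(7)
= fibo(6) + fibo(5)
= (fibo(5) + fibo(4)) + fibo(5)
Computing bottom-up: fibo(0)=0, fibo(1)=1, fibo(2)=1, fibo(3)=2, fibo(4)=3, fibo(5)=5, fibo(6)=8, fibo(7)=13
= 13


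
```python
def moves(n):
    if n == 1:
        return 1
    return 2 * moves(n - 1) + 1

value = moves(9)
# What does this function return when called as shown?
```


moves(9)
= 2 * moves(8) + 1
= 2 * (2 * moves(7) + 1) + 1
= 2 * (2 * (2 * moves(6) + 1) + 1) + 1
= 2 * (2 * (2 * (2 * moves(5) + 1) + 1) + 1) + 1
= 2 * (2 * (2 * (2 * (2 * moves(4) + 1) + 1) + 1) + 1) + 1
= 2 * (2 * (2 * (2 * (2 * (2 * moves(3) + 1) + 1) + 1) + 1) + 1) + 1
= 2 * (2 * (2 * (2 * (2 * (2 * (2 * moves(2) + 1) + 1) + 1) + 1) + 1) + 1) + 1
= 2 * (2 * (2 * (2 * (2 * (2 * (2 * (2 * moves(1) + 1) + 1) + 1) + 1) + 1) + 1) + 1) + 1
Now compute bottom-up:
moves(1) = 1
moves(2) = 2 * 1 + 1 = 3
moves(3) = 2 * 3 + 1 = 7
moves(4) = 2 * 7 + 1 = 15
moves(5) = 2 * 15 + 1 = 31
moves(6) = 2 * 31 + 1 = 63
moves(7) = 2 * 63 + 1 = 127
moves(8) = 2 * 127 + 1 = 255
moves(9) = 2 * 255 + 1 = 511
= 511


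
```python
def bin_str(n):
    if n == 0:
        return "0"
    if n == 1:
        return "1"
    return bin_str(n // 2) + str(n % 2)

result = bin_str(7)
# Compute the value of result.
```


bin_str(7)
= bin_str(3) + "1"
= bin_str(1) + "1" + "1"
= "1" + "1" + "1"
= "111"


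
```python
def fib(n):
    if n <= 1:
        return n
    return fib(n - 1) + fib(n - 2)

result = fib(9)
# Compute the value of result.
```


fib(9)
= fib(8) + fib(7)
= (fib(7) + fib(6)) + fib(7)
Computing bottom-up: fib(0)=0, fib(1)=1, fib(2)=1, fib(3)=2, fib(4)=3, fib(5)=5, fib(6)=8, fib(7)=13, fib(8)=21, fib(9)=34
= 34


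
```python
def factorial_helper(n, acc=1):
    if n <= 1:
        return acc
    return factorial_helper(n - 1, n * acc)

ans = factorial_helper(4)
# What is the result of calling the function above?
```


factorial_helper(4, 1)
= factorial_helper(3, 4 * 1) = factorial_helper(3, 4)
= factorial_helper(2, 3 * 4) = factorial_helper(2, 12)
= factorial_helper(1, 2 * 12) = factorial_helper(1, 24)
n <= 1, return acc = 24


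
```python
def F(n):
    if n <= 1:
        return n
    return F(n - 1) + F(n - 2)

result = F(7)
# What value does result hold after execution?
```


F(7)
= F(6) + F(5)
= (F(5) + F(4)) + F(5)
Computing bottom-up: F(0)=0, F(1)=1, F(2)=1, F(3)=2, F(4)=3, F(5)=5, F(6)=8, F(7)=13
= 13


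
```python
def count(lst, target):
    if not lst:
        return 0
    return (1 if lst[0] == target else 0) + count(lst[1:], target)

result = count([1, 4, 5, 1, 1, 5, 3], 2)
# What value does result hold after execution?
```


count([1, 4, 5, 1, 1, 5, 3], 2)
lst[0]=1 != 2: 0 + count([4, 5, 1, 1, 5, 3], 2)
lst[0]=4 != 2: 0 + count([5, 1, 1, 5, 3], 2)
lst[0]=5 != 2: 0 + count([1, 1, 5, 3], 2)
lst[0]=1 != 2: 0 + count([1, 5, 3], 2)
lst[0]=1 != 2: 0 + count([5, 3], 2)
lst[0]=5 != 2: 0 + count([3], 2)
lst[0]=3 != 2: 0 + count([], 2)
= 0


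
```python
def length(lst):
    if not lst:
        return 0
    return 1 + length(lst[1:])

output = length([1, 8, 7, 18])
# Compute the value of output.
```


length([1, 8, 7, 18])
= 1 + length([8, 7, 18])
= 1 + 1 + length([7, 18])
= 1 + 1 + 1 + length([18])
= 1 + 1 + 1 + 1 + length([])
= 1 + 1 + 1 + 1 + 0
= 4


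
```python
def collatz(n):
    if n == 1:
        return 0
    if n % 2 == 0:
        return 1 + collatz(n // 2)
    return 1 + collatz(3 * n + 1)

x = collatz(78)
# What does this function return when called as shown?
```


collatz(78)
78 is even -> collatz(39)
39 is odd -> 3*39+1 = 118 -> collatz(118)
118 is even -> collatz(59)
59 is odd -> 3*59+1 = 178 -> collatz(178)
178 is even -> collatz(89)
89 is odd -> 3*89+1 = 268 -> collatz(268)
268 is even -> collatz(134)
134 is even -> collatz(67)
67 is odd -> 3*67+1 = 202 -> collatz(202)
202 is even -> collatz(101)
101 is odd -> 3*101+1 = 304 -> collatz(304)
304 is even -> collatz(152)
152 is even -> collatz(76)
76 is even -> collatz(38)
38 is even -> collatz(19)
19 is odd -> 3*19+1 = 58 -> collatz(58)
58 is even -> collatz(29)
29 is odd -> 3*29+1 = 88 -> collatz(88)
88 is even -> collatz(44)
44 is even -> collatz(22)
22 is even -> collatz(11)
11 is odd -> 3*11+1 = 34 -> collatz(34)
34 is even -> collatz(17)
17 is odd -> 3*17+1 = 52 -> collatz(52)
52 is even -> collatz(26)
26 is even -> collatz(13)
13 is odd -> 3*13+1 = 40 -> collatz(40)
40 is even -> collatz(20)
20 is even -> collatz(10)
10 is even -> collatz(5)
5 is odd -> 3*5+1 = 16 -> collatz(16)
16 is even -> collatz(8)
8 is even -> collatz(4)
4 is even -> collatz(2)
2 is even -> collatz(1)
Reached 1 after 35 steps
= 35


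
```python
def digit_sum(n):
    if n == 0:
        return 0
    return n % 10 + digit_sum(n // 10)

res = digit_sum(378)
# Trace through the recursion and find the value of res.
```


digit_sum(378)
= 8 + digit_sum(37)
= 8 + 7 + digit_sum(3)
= 8 + 7 + 3 + digit_sum(0)
= 8 + 7 + 3 + 0
= 18


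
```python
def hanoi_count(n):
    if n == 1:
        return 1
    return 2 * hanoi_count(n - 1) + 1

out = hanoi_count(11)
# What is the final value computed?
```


hanoi_count(11)
= 2 * hanoi_count(10) + 1
= 2 * (2 * hanoi_count(9) + 1) + 1
= 2 * (2 * (2 * hanoi_count(8) + 1) + 1) + 1
= 2 * (2 * (2 * (2 * hanoi_count(7) + 1) + 1) + 1) + 1
= 2 * (2 * (2 * (2 * (2 * hanoi_count(6) + 1) + 1) + 1) + 1) + 1
= 2 * (2 * (2 * (2 * (2 * (2 * hanoi_count(5) + 1) + 1) + 1) + 1) + 1) + 1
= 2 * (2 * (2 * (2 * (2 * (2 * (2 * hanoi_count(4) + 1) + 1) + 1) + 1) + 1) + 1) + 1
= 2 * (2 * (2 * (2 * (2 * (2 * (2 * (2 * hanoi_count(3) + 1) + 1) + 1) + 1) + 1) + 1) + 1) + 1
= 2 * (2 * (2 * (2 * (2 * (2 * (2 * (2 * (2 * hanoi_count(2) + 1) + 1) + 1) + 1) + 1) + 1) + 1) + 1) + 1
= 2 * (2 * (2 * (2 * (2 * (2 * (2 * (2 * (2 * (2 * hanoi_count(1) + 1) + 1) + 1) + 1) + 1) + 1) + 1) + 1) + 1) + 1
Now compute bottom-up:
hanoi_count(1) = 1
hanoi_count(2) = 2 * 1 + 1 = 3
hanoi_count(3) = 2 * 3 + 1 = 7
hanoi_count(4) = 2 * 7 + 1 = 15
hanoi_count(5) = 2 * 15 + 1 = 31
hanoi_count(6) = 2 * 31 + 1 = 63
hanoi_count(7) = 2 * 63 + 1 = 127
hanoi_count(8) = 2 * 127 + 1 = 255
hanoi_count(9) = 2 * 255 + 1 = 511
hanoi_count(10) = 2 * 511 + 1 = 1023
hanoi_count(11) = 2 * 1023 + 1 = 2047
= 2047


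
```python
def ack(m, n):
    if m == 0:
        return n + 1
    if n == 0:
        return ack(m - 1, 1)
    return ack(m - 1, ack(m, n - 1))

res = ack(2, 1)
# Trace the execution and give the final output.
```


ack(2, 1)
= ack(1, ack(2, 0))
First compute ack(2, 0) = 3
= ack(1, 3)
= 5


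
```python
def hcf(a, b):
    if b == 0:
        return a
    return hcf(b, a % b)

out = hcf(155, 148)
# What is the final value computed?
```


hcf(155, 148)
= hcf(148, 155 % 148) = hcf(148, 7)
= hcf(7, 148 % 7) = hcf(7, 1)
= hcf(1, 7 % 1) = hcf(1, 0)
b == 0, return a = 1


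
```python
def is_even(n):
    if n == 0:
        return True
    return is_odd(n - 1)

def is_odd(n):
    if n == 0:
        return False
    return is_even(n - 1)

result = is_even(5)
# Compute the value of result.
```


is_even(5)
= is_odd(4)
= is_even(3)
= is_odd(2)
= is_even(1)
= is_odd(0)
n == 0: return False
= False


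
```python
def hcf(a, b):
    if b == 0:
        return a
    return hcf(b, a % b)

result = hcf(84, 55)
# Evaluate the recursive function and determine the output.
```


hcf(84, 55)
= hcf(55, 84 % 55) = hcf(55, 29)
= hcf(29, 55 % 29) = hcf(29, 26)
= hcf(26, 29 % 26) = hcf(26, 3)
= hcf(3, 26 % 3) = hcf(3, 2)
= hcf(2, 3 % 2) = hcf(2, 1)
= hcf(1, 2 % 1) = hcf(1, 0)
b == 0, return a = 1


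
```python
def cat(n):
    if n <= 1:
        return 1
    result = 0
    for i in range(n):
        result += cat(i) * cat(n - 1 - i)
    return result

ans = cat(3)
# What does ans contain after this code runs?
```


cat(3)
= sum of cat(i) * cat(3-1-i) for i in 0..2
First compute sub-values bottom-up:
  cat(0) = 1, cat(1) = 1
  cat(2) = 1*1 + 1*1 = 2
Now cat(3):
  cat(0)*cat(2) = 1*2 = 2
  cat(1)*cat(1) = 1*1 = 1
  cat(2)*cat(0) = 2*1 = 2
= 2 + 1 + 2
= 5


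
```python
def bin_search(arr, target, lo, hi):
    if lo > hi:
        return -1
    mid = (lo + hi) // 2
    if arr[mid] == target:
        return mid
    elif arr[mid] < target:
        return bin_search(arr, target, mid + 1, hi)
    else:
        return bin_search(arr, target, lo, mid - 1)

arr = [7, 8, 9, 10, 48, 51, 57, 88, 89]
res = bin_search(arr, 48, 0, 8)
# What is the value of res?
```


bin_search(arr, 48, 0, 8)
lo=0, hi=8, mid=4, arr[mid]=48
arr[4] == 48, found at index 4
= 4


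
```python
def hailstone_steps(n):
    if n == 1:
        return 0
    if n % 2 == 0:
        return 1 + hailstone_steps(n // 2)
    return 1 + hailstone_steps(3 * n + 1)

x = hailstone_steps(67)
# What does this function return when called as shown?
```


hailstone_steps(67)
67 is odd -> 3*67+1 = 202 -> hailstone_steps(202)
202 is even -> hailstone_steps(101)
101 is odd -> 3*101+1 = 304 -> hailstone_steps(304)
304 is even -> hailstone_steps(152)
152 is even -> hailstone_steps(76)
76 is even -> hailstone_steps(38)
38 is even -> hailstone_steps(19)
19 is odd -> 3*19+1 = 58 -> hailstone_steps(58)
58 is even -> hailstone_steps(29)
29 is odd -> 3*29+1 = 88 -> hailstone_steps(88)
88 is even -> hailstone_steps(44)
44 is even -> hailstone_steps(22)
22 is even -> hailstone_steps(11)
11 is odd -> 3*11+1 = 34 -> hailstone_steps(34)
34 is even -> hailstone_steps(17)
17 is odd -> 3*17+1 = 52 -> hailstone_steps(52)
52 is even -> hailstone_steps(26)
26 is even -> hailstone_steps(13)
13 is odd -> 3*13+1 = 40 -> hailstone_steps(40)
40 is even -> hailstone_steps(20)
20 is even -> hailstone_steps(10)
10 is even -> hailstone_steps(5)
5 is odd -> 3*5+1 = 16 -> hailstone_steps(16)
16 is even -> hailstone_steps(8)
8 is even -> hailstone_steps(4)
4 is even -> hailstone_steps(2)
2 is even -> hailstone_steps(1)
Reached 1 after 27 steps
= 27


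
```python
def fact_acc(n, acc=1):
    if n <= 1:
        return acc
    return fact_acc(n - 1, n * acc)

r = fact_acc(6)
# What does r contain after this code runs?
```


fact_acc(6, 1)
= fact_acc(5, 6 * 1) = fact_acc(5, 6)
= fact_acc(4, 5 * 6) = fact_acc(4, 30)
= fact_acc(3, 4 * 30) = fact_acc(3, 120)
= fact_acc(2, 3 * 120) = fact_acc(2, 360)
= fact_acc(1, 2 * 360) = fact_acc(1, 720)
n <= 1, return acc = 720


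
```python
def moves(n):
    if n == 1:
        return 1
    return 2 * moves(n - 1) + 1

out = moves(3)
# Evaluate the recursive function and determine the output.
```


moves(3)
= 2 * moves(2) + 1
= 2 * (2 * moves(1) + 1) + 1
Now compute bottom-up:
moves(1) = 1
moves(2) = 2 * 1 + 1 = 3
moves(3) = 2 * 3 + 1 = 7
= 7


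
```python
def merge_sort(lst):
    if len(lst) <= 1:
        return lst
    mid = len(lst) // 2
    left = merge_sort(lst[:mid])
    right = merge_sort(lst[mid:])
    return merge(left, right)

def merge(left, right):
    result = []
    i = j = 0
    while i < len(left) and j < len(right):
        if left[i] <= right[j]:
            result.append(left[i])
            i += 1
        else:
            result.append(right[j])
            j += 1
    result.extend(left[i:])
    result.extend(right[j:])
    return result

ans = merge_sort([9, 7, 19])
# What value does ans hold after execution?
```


merge_sort([9, 7, 19])
Split into [9] and [7, 19]
Left sorted: [9]
Right sorted: [7, 19]
Merge [9] and [7, 19]
= [7, 9, 19]


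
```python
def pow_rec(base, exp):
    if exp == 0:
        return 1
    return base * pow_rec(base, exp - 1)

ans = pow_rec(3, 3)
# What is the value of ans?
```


pow_rec(3, 3)
= 3 * pow_rec(3, 2)
= 3 * 3 * pow_rec(3, 1)
= 3 * 3 * 3 * pow_rec(3, 0)
= 3 * 3 * 3 * 1
= 27


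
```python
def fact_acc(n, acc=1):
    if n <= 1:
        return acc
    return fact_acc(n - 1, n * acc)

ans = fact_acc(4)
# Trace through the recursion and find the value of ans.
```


fact_acc(4, 1)
= fact_acc(3, 4 * 1) = fact_acc(3, 4)
= fact_acc(2, 3 * 4) = fact_acc(2, 12)
= fact_acc(1, 2 * 12) = fact_acc(1, 24)
n <= 1, return acc = 24


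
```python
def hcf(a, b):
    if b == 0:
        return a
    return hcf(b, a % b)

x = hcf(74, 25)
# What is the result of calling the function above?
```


hcf(74, 25)
= hcf(25, 74 % 25) = hcf(25, 24)
= hcf(24, 25 % 24) = hcf(24, 1)
= hcf(1, 24 % 1) = hcf(1, 0)
b == 0, return a = 1


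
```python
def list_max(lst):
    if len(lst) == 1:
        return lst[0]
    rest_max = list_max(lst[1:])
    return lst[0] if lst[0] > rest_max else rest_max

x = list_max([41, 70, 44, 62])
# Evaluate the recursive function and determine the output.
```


list_max([41, 70, 44, 62])
= compare 41 with list_max([70, 44, 62])
= compare 70 with list_max([44, 62])
= compare 44 with list_max([62])
Base: list_max([62]) = 62
compare 44 with 62: max = 62
compare 70 with 62: max = 70
compare 41 with 70: max = 70
= 70


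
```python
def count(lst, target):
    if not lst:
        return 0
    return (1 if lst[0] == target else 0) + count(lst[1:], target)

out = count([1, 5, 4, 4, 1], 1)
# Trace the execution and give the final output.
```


count([1, 5, 4, 4, 1], 1)
lst[0]=1 == 1: 1 + count([5, 4, 4, 1], 1)
lst[0]=5 != 1: 0 + count([4, 4, 1], 1)
lst[0]=4 != 1: 0 + count([4, 1], 1)
lst[0]=4 != 1: 0 + count([1], 1)
lst[0]=1 == 1: 1 + count([], 1)
= 2


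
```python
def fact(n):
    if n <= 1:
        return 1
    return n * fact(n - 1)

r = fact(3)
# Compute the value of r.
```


fact(3)
= 3 * fact(2)
= 3 * 2 * fact(1)
= 3 * 2 * 1
= 6


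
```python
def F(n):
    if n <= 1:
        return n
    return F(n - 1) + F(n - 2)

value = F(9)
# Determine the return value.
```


F(9)
= F(8) + F(7)
= (F(7) + F(6)) + F(7)
Computing bottom-up: F(0)=0, F(1)=1, F(2)=1, F(3)=2, F(4)=3, F(5)=5, F(6)=8, F(7)=13, F(8)=21, F(9)=34
= 34


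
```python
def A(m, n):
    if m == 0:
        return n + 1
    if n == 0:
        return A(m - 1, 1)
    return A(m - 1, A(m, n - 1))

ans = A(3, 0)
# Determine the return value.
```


A(3, 0)
n == 0: return A(2, 1)
= A(2, 1) = 5
= 5


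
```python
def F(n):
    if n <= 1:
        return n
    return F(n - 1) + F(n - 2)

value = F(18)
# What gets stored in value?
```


F(18)
= F(17) + F(16)
= (F(16) + F(15)) + F(16)
Computing bottom-up: F(0)=0, F(1)=1, F(2)=1, F(3)=2, F(4)=3, F(5)=5, F(6)=8, F(7)=13, F(8)=21, F(9)=34, F(10)=55, F(11)=89, F(12)=144, F(13)=233, F(14)=377, F(15)=610, F(16)=987, F(17)=1597, F(18)=2584
= 2584


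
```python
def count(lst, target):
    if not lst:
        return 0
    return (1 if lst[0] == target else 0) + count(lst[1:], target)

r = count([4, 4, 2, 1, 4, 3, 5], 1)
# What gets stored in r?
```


count([4, 4, 2, 1, 4, 3, 5], 1)
lst[0]=4 != 1: 0 + count([4, 2, 1, 4, 3, 5], 1)
lst[0]=4 != 1: 0 + count([2, 1, 4, 3, 5], 1)
lst[0]=2 != 1: 0 + count([1, 4, 3, 5], 1)
lst[0]=1 == 1: 1 + count([4, 3, 5], 1)
lst[0]=4 != 1: 0 + count([3, 5], 1)
lst[0]=3 != 1: 0 + count([5], 1)
lst[0]=5 != 1: 0 + count([], 1)
= 1


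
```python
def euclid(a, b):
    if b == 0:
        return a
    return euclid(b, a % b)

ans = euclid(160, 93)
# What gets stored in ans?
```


euclid(160, 93)
= euclid(93, 160 % 93) = euclid(93, 67)
= euclid(67, 93 % 67) = euclid(67, 26)
= euclid(26, 67 % 26) = euclid(26, 15)
= euclid(15, 26 % 15) = euclid(15, 11)
= euclid(11, 15 % 11) = euclid(11, 4)
= euclid(4, 11 % 4) = euclid(4, 3)
= euclid(3, 4 % 3) = euclid(3, 1)
= euclid(1, 3 % 1) = euclid(1, 0)
b == 0, return a = 1


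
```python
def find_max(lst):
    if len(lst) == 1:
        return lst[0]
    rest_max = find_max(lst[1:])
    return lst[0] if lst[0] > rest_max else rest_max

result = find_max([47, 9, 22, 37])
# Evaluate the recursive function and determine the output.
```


find_max([47, 9, 22, 37])
= compare 47 with find_max([9, 22, 37])
= compare 9 with find_max([22, 37])
= compare 22 with find_max([37])
Base: find_max([37]) = 37
compare 22 with 37: max = 37
compare 9 with 37: max = 37
compare 47 with 37: max = 47
= 47


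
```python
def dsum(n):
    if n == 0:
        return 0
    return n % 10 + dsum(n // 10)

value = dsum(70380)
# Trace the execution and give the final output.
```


dsum(70380)
= 0 + dsum(7038)
= 0 + 8 + dsum(703)
= 0 + 8 + 3 + dsum(70)
= 0 + 8 + 3 + 0 + dsum(7)
= 0 + 8 + 3 + 0 + 7 + dsum(0)
= 0 + 8 + 3 + 0 + 7 + 0
= 18


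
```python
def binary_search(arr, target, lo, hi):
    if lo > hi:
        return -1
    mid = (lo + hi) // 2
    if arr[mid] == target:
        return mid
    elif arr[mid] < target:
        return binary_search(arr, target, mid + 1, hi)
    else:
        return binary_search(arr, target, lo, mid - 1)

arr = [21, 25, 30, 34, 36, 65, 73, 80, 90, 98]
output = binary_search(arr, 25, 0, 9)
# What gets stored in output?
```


binary_search(arr, 25, 0, 9)
lo=0, hi=9, mid=4, arr[mid]=36
36 > 25, search left half
lo=0, hi=3, mid=1, arr[mid]=25
arr[1] == 25, found at index 1
= 1


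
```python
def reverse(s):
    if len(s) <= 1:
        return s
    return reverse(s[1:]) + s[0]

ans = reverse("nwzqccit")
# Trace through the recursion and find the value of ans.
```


reverse("nwzqccit")
= reverse("wzqccit") + "n"
= reverse("zqccit") + "w" + "n"
= reverse("qccit") + "z" + "w" + "n"
= reverse("ccit") + "q" + "z" + "w" + "n"
= reverse("cit") + "c" + "q" + "z" + "w" + "n"
= reverse("it") + "c" + "c" + "q" + "z" + "w" + "n"
= reverse("t") + "i" + "c" + "c" + "q" + "z" + "w" + "n"
= "t" + "i" + "c" + "c" + "q" + "z" + "w" + "n"
= "ticcqzwn"


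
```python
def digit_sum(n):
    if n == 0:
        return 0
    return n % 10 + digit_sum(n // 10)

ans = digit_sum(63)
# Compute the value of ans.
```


digit_sum(63)
= 3 + digit_sum(6)
= 3 + 6 + digit_sum(0)
= 3 + 6 + 0
= 9


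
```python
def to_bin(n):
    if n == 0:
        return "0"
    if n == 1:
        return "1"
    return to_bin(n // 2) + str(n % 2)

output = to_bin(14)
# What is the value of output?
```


to_bin(14)
= to_bin(7) + "0"
= to_bin(3) + "1" + "0"
= to_bin(1) + "1" + "1" + "0"
= "1" + "1" + "1" + "0"
= "1110"


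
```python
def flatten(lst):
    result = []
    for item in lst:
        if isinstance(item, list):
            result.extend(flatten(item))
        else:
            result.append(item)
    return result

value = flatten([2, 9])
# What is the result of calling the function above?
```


flatten([2, 9])
Processing each element:
  2 is not a list -> append 2
  9 is not a list -> append 9
= [2, 9]


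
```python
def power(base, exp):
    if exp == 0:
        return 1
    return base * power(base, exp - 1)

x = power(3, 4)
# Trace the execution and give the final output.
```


power(3, 4)
= 3 * power(3, 3)
= 3 * 3 * power(3, 2)
= 3 * 3 * 3 * power(3, 1)
= 3 * 3 * 3 * 3 * power(3, 0)
= 3 * 3 * 3 * 3 * 1
= 81


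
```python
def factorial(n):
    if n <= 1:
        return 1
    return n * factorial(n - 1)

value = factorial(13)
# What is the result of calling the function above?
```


factorial(13)
= 13 * factorial(12)
= 13 * 12 * factorial(11)
= 13 * 12 * 11 * factorial(10)
= 13 * 12 * 11 * 10 * factorial(9)
= 13 * 12 * 11 * 10 * 9 * factorial(8)
= 13 * 12 * 11 * 10 * 9 * 8 * factorial(7)
= 13 * 12 * 11 * 10 * 9 * 8 * 7 * factorial(6)
= 13 * 12 * 11 * 10 * 9 * 8 * 7 * 6 * factorial(5)
= 13 * 12 * 11 * 10 * 9 * 8 * 7 * 6 * 5 * factorial(4)
= 13 * 12 * 11 * 10 * 9 * 8 * 7 * 6 * 5 * 4 * factorial(3)
= 13 * 12 * 11 * 10 * 9 * 8 * 7 * 6 * 5 * 4 * 3 * factorial(2)
= 13 * 12 * 11 * 10 * 9 * 8 * 7 * 6 * 5 * 4 * 3 * 2 * factorial(1)
= 13 * 12 * 11 * 10 * 9 * 8 * 7 * 6 * 5 * 4 * 3 * 2 * 1
= 6227020800


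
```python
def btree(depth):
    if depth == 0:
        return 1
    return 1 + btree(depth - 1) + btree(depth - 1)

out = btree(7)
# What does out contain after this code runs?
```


btree(7)
= 1 + btree(6) + btree(6)
= 1 + 2 * btree(6)
btree(k) = 2^(k+1) - 1
btree(0) = 1
btree(1) = 3
btree(2) = 7
btree(3) = 15
btree(4) = 31
btree(7) = 2^8 - 1 = 255


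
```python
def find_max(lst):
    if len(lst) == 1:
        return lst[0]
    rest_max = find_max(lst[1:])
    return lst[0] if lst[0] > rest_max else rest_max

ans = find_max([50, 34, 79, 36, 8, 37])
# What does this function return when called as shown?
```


find_max([50, 34, 79, 36, 8, 37])
= compare 50 with find_max([34, 79, 36, 8, 37])
= compare 34 with find_max([79, 36, 8, 37])
= compare 79 with find_max([36, 8, 37])
= compare 36 with find_max([8, 37])
= compare 8 with find_max([37])
Base: find_max([37]) = 37
compare 8 with 37: max = 37
compare 36 with 37: max = 37
compare 79 with 37: max = 79
compare 34 with 79: max = 79
compare 50 with 79: max = 79
= 79


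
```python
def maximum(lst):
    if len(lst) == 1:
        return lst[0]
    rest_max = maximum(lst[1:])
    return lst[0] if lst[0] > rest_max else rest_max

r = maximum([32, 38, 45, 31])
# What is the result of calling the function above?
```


maximum([32, 38, 45, 31])
= compare 32 with maximum([38, 45, 31])
= compare 38 with maximum([45, 31])
= compare 45 with maximum([31])
Base: maximum([31]) = 31
compare 45 with 31: max = 45
compare 38 with 45: max = 45
compare 32 with 45: max = 45
= 45


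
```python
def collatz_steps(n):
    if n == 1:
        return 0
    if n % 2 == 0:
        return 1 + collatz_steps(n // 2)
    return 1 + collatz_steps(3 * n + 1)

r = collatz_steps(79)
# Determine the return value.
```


collatz_steps(79)
79 is odd -> 3*79+1 = 238 -> collatz_steps(238)
238 is even -> collatz_steps(119)
119 is odd -> 3*119+1 = 358 -> collatz_steps(358)
358 is even -> collatz_steps(179)
179 is odd -> 3*179+1 = 538 -> collatz_steps(538)
538 is even -> collatz_steps(269)
269 is odd -> 3*269+1 = 808 -> collatz_steps(808)
808 is even -> collatz_steps(404)
404 is even -> collatz_steps(202)
202 is even -> collatz_steps(101)
101 is odd -> 3*101+1 = 304 -> collatz_steps(304)
304 is even -> collatz_steps(152)
152 is even -> collatz_steps(76)
76 is even -> collatz_steps(38)
38 is even -> collatz_steps(19)
19 is odd -> 3*19+1 = 58 -> collatz_steps(58)
58 is even -> collatz_steps(29)
29 is odd -> 3*29+1 = 88 -> collatz_steps(88)
88 is even -> collatz_steps(44)
44 is even -> collatz_steps(22)
22 is even -> collatz_steps(11)
11 is odd -> 3*11+1 = 34 -> collatz_steps(34)
34 is even -> collatz_steps(17)
17 is odd -> 3*17+1 = 52 -> collatz_steps(52)
52 is even -> collatz_steps(26)
26 is even -> collatz_steps(13)
13 is odd -> 3*13+1 = 40 -> collatz_steps(40)
40 is even -> collatz_steps(20)
20 is even -> collatz_steps(10)
10 is even -> collatz_steps(5)
5 is odd -> 3*5+1 = 16 -> collatz_steps(16)
16 is even -> collatz_steps(8)
8 is even -> collatz_steps(4)
4 is even -> collatz_steps(2)
2 is even -> collatz_steps(1)
Reached 1 after 35 steps
= 35


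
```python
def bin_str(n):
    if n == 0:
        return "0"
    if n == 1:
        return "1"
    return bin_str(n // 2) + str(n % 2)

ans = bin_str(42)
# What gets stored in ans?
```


bin_str(42)
= bin_str(21) + "0"
= bin_str(10) + "1" + "0"
= bin_str(5) + "0" + "1" + "0"
= bin_str(2) + "1" + "0" + "1" + "0"
= bin_str(1) + "0" + "1" + "0" + "1" + "0"
= "1" + "0" + "1" + "0" + "1" + "0"
= "101010"


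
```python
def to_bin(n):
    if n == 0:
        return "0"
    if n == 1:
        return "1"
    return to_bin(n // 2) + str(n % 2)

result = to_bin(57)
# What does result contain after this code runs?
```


to_bin(57)
= to_bin(28) + "1"
= to_bin(14) + "0" + "1"
= to_bin(7) + "0" + "0" + "1"
= to_bin(3) + "1" + "0" + "0" + "1"
= to_bin(1) + "1" + "1" + "0" + "0" + "1"
= "1" + "1" + "1" + "0" + "0" + "1"
= "111001"


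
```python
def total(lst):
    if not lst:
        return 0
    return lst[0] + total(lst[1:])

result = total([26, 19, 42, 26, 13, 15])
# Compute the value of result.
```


total([26, 19, 42, 26, 13, 15])
= 26 + total([19, 42, 26, 13, 15])
= 26 + 19 + total([42, 26, 13, 15])
= 26 + 19 + 42 + total([26, 13, 15])
= 26 + 19 + 42 + 26 + total([13, 15])
= 26 + 19 + 42 + 26 + 13 + total([15])
= 26 + 19 + 42 + 26 + 13 + 15 + total([])
= 26 + 19 + 42 + 26 + 13 + 15 + 0
= 141


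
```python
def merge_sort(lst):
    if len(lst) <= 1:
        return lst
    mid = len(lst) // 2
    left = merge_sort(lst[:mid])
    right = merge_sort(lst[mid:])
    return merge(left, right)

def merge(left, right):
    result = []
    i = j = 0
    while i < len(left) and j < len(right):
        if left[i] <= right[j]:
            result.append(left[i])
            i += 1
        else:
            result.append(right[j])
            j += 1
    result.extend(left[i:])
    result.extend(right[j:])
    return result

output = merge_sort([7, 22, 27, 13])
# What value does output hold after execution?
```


merge_sort([7, 22, 27, 13])
Split into [7, 22] and [27, 13]
Left sorted: [7, 22]
Right sorted: [13, 27]
Merge [7, 22] and [13, 27]
= [7, 13, 22, 27]


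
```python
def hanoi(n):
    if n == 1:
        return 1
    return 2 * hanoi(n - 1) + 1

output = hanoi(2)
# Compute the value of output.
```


hanoi(2)
= 2 * hanoi(1) + 1
Now compute bottom-up:
hanoi(1) = 1
hanoi(2) = 2 * 1 + 1 = 3
= 3


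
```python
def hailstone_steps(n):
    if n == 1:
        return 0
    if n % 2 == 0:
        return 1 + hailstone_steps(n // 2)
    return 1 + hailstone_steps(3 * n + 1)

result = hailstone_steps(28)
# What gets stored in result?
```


hailstone_steps(28)
28 is even -> hailstone_steps(14)
14 is even -> hailstone_steps(7)
7 is odd -> 3*7+1 = 22 -> hailstone_steps(22)
22 is even -> hailstone_steps(11)
11 is odd -> 3*11+1 = 34 -> hailstone_steps(34)
34 is even -> hailstone_steps(17)
17 is odd -> 3*17+1 = 52 -> hailstone_steps(52)
52 is even -> hailstone_steps(26)
26 is even -> hailstone_steps(13)
13 is odd -> 3*13+1 = 40 -> hailstone_steps(40)
40 is even -> hailstone_steps(20)
20 is even -> hailstone_steps(10)
10 is even -> hailstone_steps(5)
5 is odd -> 3*5+1 = 16 -> hailstone_steps(16)
16 is even -> hailstone_steps(8)
8 is even -> hailstone_steps(4)
4 is even -> hailstone_steps(2)
2 is even -> hailstone_steps(1)
Reached 1 after 18 steps
= 18


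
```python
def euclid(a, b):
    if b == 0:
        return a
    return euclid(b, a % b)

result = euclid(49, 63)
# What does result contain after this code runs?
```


euclid(49, 63)
= euclid(63, 49 % 63) = euclid(63, 49)
= euclid(49, 63 % 49) = euclid(49, 14)
= euclid(14, 49 % 14) = euclid(14, 7)
= euclid(7, 14 % 7) = euclid(7, 0)
b == 0, return a = 7


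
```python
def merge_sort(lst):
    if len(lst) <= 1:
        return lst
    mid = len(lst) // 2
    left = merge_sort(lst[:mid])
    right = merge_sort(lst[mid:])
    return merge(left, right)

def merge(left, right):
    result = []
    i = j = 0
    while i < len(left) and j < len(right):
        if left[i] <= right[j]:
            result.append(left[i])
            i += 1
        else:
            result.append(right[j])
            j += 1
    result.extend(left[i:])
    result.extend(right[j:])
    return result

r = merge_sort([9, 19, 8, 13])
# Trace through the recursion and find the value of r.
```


merge_sort([9, 19, 8, 13])
Split into [9, 19] and [8, 13]
Left sorted: [9, 19]
Right sorted: [8, 13]
Merge [9, 19] and [8, 13]
= [8, 9, 13, 19]
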